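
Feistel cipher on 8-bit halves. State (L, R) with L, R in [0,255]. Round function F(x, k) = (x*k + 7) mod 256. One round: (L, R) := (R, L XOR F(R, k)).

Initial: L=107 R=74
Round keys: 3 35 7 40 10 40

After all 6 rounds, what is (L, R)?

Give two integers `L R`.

Round 1 (k=3): L=74 R=142
Round 2 (k=35): L=142 R=59
Round 3 (k=7): L=59 R=42
Round 4 (k=40): L=42 R=172
Round 5 (k=10): L=172 R=149
Round 6 (k=40): L=149 R=227

Answer: 149 227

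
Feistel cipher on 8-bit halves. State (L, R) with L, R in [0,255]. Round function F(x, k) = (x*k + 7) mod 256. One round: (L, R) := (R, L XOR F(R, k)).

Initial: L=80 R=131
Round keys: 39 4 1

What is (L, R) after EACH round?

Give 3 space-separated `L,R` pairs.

Answer: 131,172 172,52 52,151

Derivation:
Round 1 (k=39): L=131 R=172
Round 2 (k=4): L=172 R=52
Round 3 (k=1): L=52 R=151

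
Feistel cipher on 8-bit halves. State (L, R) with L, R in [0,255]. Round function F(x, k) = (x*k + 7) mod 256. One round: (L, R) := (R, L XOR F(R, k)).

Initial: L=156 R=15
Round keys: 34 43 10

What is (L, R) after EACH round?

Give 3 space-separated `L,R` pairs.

Round 1 (k=34): L=15 R=153
Round 2 (k=43): L=153 R=181
Round 3 (k=10): L=181 R=128

Answer: 15,153 153,181 181,128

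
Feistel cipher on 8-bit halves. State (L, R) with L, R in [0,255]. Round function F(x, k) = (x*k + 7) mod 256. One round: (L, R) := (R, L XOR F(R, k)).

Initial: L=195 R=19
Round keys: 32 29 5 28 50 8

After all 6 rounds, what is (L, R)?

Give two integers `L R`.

Round 1 (k=32): L=19 R=164
Round 2 (k=29): L=164 R=136
Round 3 (k=5): L=136 R=11
Round 4 (k=28): L=11 R=179
Round 5 (k=50): L=179 R=246
Round 6 (k=8): L=246 R=4

Answer: 246 4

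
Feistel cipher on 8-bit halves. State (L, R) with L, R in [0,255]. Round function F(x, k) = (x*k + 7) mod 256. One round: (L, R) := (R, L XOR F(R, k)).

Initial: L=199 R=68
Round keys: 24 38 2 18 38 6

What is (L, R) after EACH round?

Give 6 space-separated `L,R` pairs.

Answer: 68,160 160,131 131,173 173,178 178,222 222,137

Derivation:
Round 1 (k=24): L=68 R=160
Round 2 (k=38): L=160 R=131
Round 3 (k=2): L=131 R=173
Round 4 (k=18): L=173 R=178
Round 5 (k=38): L=178 R=222
Round 6 (k=6): L=222 R=137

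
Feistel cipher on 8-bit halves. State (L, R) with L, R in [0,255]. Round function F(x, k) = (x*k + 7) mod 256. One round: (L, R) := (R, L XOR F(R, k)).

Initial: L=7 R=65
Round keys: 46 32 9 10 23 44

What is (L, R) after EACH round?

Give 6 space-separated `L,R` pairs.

Answer: 65,178 178,6 6,143 143,155 155,123 123,176

Derivation:
Round 1 (k=46): L=65 R=178
Round 2 (k=32): L=178 R=6
Round 3 (k=9): L=6 R=143
Round 4 (k=10): L=143 R=155
Round 5 (k=23): L=155 R=123
Round 6 (k=44): L=123 R=176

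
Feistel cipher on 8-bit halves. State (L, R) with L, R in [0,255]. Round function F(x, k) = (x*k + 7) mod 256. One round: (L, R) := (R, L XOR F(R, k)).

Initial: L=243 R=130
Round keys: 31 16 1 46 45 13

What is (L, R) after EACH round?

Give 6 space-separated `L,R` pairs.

Answer: 130,54 54,229 229,218 218,214 214,127 127,172

Derivation:
Round 1 (k=31): L=130 R=54
Round 2 (k=16): L=54 R=229
Round 3 (k=1): L=229 R=218
Round 4 (k=46): L=218 R=214
Round 5 (k=45): L=214 R=127
Round 6 (k=13): L=127 R=172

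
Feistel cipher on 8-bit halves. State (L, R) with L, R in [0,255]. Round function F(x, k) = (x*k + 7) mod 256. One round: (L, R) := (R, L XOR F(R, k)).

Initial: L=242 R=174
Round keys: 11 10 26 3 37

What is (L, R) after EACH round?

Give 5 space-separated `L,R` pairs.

Round 1 (k=11): L=174 R=115
Round 2 (k=10): L=115 R=43
Round 3 (k=26): L=43 R=22
Round 4 (k=3): L=22 R=98
Round 5 (k=37): L=98 R=39

Answer: 174,115 115,43 43,22 22,98 98,39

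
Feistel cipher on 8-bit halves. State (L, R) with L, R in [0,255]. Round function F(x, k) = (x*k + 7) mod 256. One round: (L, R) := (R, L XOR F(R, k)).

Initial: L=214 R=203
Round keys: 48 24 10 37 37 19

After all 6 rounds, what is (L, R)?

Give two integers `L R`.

Answer: 106 188

Derivation:
Round 1 (k=48): L=203 R=193
Round 2 (k=24): L=193 R=212
Round 3 (k=10): L=212 R=142
Round 4 (k=37): L=142 R=89
Round 5 (k=37): L=89 R=106
Round 6 (k=19): L=106 R=188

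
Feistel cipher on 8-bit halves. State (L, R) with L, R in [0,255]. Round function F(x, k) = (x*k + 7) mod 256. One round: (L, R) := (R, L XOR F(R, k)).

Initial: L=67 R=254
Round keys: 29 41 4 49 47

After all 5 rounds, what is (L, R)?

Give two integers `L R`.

Answer: 207 117

Derivation:
Round 1 (k=29): L=254 R=142
Round 2 (k=41): L=142 R=59
Round 3 (k=4): L=59 R=125
Round 4 (k=49): L=125 R=207
Round 5 (k=47): L=207 R=117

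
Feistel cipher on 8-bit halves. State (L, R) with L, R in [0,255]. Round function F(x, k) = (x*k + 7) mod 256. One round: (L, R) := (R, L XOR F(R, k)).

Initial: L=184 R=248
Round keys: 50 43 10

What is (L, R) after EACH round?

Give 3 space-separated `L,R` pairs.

Answer: 248,207 207,52 52,192

Derivation:
Round 1 (k=50): L=248 R=207
Round 2 (k=43): L=207 R=52
Round 3 (k=10): L=52 R=192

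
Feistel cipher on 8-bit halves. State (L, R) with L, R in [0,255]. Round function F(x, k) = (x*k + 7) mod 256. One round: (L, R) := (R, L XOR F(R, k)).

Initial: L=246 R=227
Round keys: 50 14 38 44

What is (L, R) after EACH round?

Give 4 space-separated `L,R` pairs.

Round 1 (k=50): L=227 R=171
Round 2 (k=14): L=171 R=130
Round 3 (k=38): L=130 R=248
Round 4 (k=44): L=248 R=37

Answer: 227,171 171,130 130,248 248,37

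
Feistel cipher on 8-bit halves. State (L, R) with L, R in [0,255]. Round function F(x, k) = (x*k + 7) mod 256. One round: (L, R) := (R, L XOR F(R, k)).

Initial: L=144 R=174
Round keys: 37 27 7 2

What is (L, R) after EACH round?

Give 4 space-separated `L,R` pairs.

Round 1 (k=37): L=174 R=189
Round 2 (k=27): L=189 R=88
Round 3 (k=7): L=88 R=210
Round 4 (k=2): L=210 R=243

Answer: 174,189 189,88 88,210 210,243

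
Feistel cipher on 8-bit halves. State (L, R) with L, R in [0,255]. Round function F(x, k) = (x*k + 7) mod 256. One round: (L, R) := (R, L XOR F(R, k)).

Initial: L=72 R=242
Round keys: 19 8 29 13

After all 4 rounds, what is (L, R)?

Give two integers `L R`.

Answer: 37 181

Derivation:
Round 1 (k=19): L=242 R=181
Round 2 (k=8): L=181 R=93
Round 3 (k=29): L=93 R=37
Round 4 (k=13): L=37 R=181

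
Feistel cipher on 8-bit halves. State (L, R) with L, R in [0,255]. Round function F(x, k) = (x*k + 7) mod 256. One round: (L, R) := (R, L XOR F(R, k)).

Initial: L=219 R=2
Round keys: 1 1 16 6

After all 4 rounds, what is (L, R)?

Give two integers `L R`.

Answer: 101 190

Derivation:
Round 1 (k=1): L=2 R=210
Round 2 (k=1): L=210 R=219
Round 3 (k=16): L=219 R=101
Round 4 (k=6): L=101 R=190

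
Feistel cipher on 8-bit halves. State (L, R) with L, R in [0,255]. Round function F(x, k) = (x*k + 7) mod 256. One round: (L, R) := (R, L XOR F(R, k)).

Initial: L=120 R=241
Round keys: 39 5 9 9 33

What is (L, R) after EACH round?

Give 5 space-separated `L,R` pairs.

Answer: 241,198 198,20 20,125 125,120 120,2

Derivation:
Round 1 (k=39): L=241 R=198
Round 2 (k=5): L=198 R=20
Round 3 (k=9): L=20 R=125
Round 4 (k=9): L=125 R=120
Round 5 (k=33): L=120 R=2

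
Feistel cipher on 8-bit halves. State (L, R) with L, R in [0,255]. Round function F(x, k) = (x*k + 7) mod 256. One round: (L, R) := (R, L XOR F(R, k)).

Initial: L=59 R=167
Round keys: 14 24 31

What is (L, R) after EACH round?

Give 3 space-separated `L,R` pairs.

Answer: 167,18 18,16 16,229

Derivation:
Round 1 (k=14): L=167 R=18
Round 2 (k=24): L=18 R=16
Round 3 (k=31): L=16 R=229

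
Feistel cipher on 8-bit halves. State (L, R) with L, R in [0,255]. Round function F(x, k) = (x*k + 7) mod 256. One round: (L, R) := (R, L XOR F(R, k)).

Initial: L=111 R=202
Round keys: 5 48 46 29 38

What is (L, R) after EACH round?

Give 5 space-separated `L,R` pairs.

Round 1 (k=5): L=202 R=150
Round 2 (k=48): L=150 R=237
Round 3 (k=46): L=237 R=11
Round 4 (k=29): L=11 R=171
Round 5 (k=38): L=171 R=98

Answer: 202,150 150,237 237,11 11,171 171,98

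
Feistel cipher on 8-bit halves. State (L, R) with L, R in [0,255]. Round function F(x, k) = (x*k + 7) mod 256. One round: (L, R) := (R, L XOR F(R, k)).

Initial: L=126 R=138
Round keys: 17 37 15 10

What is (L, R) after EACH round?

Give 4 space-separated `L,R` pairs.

Answer: 138,79 79,248 248,192 192,127

Derivation:
Round 1 (k=17): L=138 R=79
Round 2 (k=37): L=79 R=248
Round 3 (k=15): L=248 R=192
Round 4 (k=10): L=192 R=127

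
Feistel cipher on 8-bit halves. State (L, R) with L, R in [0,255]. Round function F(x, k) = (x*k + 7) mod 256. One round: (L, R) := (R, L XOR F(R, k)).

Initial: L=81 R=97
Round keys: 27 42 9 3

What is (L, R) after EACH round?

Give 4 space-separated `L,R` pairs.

Answer: 97,19 19,68 68,120 120,43

Derivation:
Round 1 (k=27): L=97 R=19
Round 2 (k=42): L=19 R=68
Round 3 (k=9): L=68 R=120
Round 4 (k=3): L=120 R=43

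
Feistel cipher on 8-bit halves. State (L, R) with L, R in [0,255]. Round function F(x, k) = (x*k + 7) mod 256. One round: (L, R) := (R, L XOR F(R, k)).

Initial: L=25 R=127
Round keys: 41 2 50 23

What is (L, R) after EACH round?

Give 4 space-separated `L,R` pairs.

Answer: 127,71 71,234 234,252 252,65

Derivation:
Round 1 (k=41): L=127 R=71
Round 2 (k=2): L=71 R=234
Round 3 (k=50): L=234 R=252
Round 4 (k=23): L=252 R=65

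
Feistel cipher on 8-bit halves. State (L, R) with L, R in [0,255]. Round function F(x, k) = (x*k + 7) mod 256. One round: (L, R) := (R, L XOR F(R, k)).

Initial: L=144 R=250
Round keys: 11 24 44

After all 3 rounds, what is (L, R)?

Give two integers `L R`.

Answer: 5 182

Derivation:
Round 1 (k=11): L=250 R=85
Round 2 (k=24): L=85 R=5
Round 3 (k=44): L=5 R=182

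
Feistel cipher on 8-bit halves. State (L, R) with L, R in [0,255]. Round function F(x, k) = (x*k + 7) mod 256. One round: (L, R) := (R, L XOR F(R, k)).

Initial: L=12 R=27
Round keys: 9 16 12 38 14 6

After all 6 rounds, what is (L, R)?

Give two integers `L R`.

Round 1 (k=9): L=27 R=246
Round 2 (k=16): L=246 R=124
Round 3 (k=12): L=124 R=33
Round 4 (k=38): L=33 R=145
Round 5 (k=14): L=145 R=212
Round 6 (k=6): L=212 R=110

Answer: 212 110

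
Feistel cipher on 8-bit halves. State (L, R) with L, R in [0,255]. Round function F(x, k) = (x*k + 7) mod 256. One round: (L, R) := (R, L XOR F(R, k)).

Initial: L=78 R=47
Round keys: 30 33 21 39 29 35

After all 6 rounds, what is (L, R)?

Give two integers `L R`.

Round 1 (k=30): L=47 R=199
Round 2 (k=33): L=199 R=129
Round 3 (k=21): L=129 R=91
Round 4 (k=39): L=91 R=101
Round 5 (k=29): L=101 R=35
Round 6 (k=35): L=35 R=181

Answer: 35 181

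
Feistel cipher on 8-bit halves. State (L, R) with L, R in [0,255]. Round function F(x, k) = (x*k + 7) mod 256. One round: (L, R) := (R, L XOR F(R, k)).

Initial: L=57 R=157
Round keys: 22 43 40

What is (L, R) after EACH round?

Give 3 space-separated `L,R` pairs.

Round 1 (k=22): L=157 R=188
Round 2 (k=43): L=188 R=6
Round 3 (k=40): L=6 R=75

Answer: 157,188 188,6 6,75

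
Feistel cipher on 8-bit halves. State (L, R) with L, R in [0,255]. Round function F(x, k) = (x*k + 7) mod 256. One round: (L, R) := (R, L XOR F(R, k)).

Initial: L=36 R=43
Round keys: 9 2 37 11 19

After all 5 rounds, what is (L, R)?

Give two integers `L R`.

Round 1 (k=9): L=43 R=174
Round 2 (k=2): L=174 R=72
Round 3 (k=37): L=72 R=193
Round 4 (k=11): L=193 R=26
Round 5 (k=19): L=26 R=52

Answer: 26 52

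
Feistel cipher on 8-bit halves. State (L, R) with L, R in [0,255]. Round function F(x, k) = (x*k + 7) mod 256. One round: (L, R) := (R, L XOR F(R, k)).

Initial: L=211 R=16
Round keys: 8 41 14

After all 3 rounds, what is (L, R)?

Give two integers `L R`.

Answer: 107 181

Derivation:
Round 1 (k=8): L=16 R=84
Round 2 (k=41): L=84 R=107
Round 3 (k=14): L=107 R=181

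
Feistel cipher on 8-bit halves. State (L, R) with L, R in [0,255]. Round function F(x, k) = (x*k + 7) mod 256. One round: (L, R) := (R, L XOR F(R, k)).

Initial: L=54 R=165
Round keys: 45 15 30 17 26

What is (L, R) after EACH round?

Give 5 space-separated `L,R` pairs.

Round 1 (k=45): L=165 R=62
Round 2 (k=15): L=62 R=12
Round 3 (k=30): L=12 R=81
Round 4 (k=17): L=81 R=100
Round 5 (k=26): L=100 R=126

Answer: 165,62 62,12 12,81 81,100 100,126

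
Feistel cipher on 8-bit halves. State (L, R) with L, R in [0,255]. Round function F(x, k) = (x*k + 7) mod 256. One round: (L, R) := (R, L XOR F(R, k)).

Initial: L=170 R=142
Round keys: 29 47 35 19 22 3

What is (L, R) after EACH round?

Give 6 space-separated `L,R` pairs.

Round 1 (k=29): L=142 R=183
Round 2 (k=47): L=183 R=46
Round 3 (k=35): L=46 R=230
Round 4 (k=19): L=230 R=55
Round 5 (k=22): L=55 R=39
Round 6 (k=3): L=39 R=75

Answer: 142,183 183,46 46,230 230,55 55,39 39,75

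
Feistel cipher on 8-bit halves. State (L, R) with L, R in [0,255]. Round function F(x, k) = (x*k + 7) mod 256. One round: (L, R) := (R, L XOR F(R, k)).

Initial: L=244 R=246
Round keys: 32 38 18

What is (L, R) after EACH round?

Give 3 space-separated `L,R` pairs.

Round 1 (k=32): L=246 R=51
Round 2 (k=38): L=51 R=111
Round 3 (k=18): L=111 R=230

Answer: 246,51 51,111 111,230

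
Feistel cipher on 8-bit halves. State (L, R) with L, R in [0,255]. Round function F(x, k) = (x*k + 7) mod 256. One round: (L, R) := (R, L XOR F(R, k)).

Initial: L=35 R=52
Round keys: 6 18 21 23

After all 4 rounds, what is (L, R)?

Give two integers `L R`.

Round 1 (k=6): L=52 R=28
Round 2 (k=18): L=28 R=203
Round 3 (k=21): L=203 R=178
Round 4 (k=23): L=178 R=206

Answer: 178 206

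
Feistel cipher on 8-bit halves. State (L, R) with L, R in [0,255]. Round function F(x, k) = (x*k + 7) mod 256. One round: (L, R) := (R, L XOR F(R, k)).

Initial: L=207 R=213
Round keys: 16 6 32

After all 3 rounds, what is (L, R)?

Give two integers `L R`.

Answer: 66 223

Derivation:
Round 1 (k=16): L=213 R=152
Round 2 (k=6): L=152 R=66
Round 3 (k=32): L=66 R=223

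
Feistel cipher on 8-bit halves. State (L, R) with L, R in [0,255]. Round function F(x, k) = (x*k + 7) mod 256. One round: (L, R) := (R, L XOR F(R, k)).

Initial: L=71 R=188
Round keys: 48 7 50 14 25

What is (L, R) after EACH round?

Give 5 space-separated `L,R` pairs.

Answer: 188,0 0,187 187,141 141,6 6,16

Derivation:
Round 1 (k=48): L=188 R=0
Round 2 (k=7): L=0 R=187
Round 3 (k=50): L=187 R=141
Round 4 (k=14): L=141 R=6
Round 5 (k=25): L=6 R=16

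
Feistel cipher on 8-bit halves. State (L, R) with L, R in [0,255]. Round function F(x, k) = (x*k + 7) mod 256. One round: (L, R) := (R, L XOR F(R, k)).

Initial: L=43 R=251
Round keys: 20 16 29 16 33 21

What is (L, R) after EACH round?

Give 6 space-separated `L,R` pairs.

Answer: 251,136 136,124 124,155 155,203 203,169 169,47

Derivation:
Round 1 (k=20): L=251 R=136
Round 2 (k=16): L=136 R=124
Round 3 (k=29): L=124 R=155
Round 4 (k=16): L=155 R=203
Round 5 (k=33): L=203 R=169
Round 6 (k=21): L=169 R=47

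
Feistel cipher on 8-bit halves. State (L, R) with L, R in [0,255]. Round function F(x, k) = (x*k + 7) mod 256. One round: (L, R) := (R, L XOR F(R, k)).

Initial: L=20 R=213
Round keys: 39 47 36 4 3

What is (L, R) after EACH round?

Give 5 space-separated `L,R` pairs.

Round 1 (k=39): L=213 R=110
Round 2 (k=47): L=110 R=236
Round 3 (k=36): L=236 R=89
Round 4 (k=4): L=89 R=135
Round 5 (k=3): L=135 R=197

Answer: 213,110 110,236 236,89 89,135 135,197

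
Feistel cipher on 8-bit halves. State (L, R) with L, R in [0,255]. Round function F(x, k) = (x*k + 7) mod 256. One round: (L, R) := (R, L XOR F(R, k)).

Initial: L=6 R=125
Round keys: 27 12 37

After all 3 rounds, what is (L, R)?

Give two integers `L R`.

Answer: 58 89

Derivation:
Round 1 (k=27): L=125 R=48
Round 2 (k=12): L=48 R=58
Round 3 (k=37): L=58 R=89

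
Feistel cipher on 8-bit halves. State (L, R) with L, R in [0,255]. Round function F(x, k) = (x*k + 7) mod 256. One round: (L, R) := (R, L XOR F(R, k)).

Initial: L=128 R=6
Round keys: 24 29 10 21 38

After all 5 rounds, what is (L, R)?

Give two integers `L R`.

Round 1 (k=24): L=6 R=23
Round 2 (k=29): L=23 R=164
Round 3 (k=10): L=164 R=120
Round 4 (k=21): L=120 R=123
Round 5 (k=38): L=123 R=49

Answer: 123 49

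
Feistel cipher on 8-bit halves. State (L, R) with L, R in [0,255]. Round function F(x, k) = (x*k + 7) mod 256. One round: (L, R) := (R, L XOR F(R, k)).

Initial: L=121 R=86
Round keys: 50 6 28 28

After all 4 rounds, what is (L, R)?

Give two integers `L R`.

Round 1 (k=50): L=86 R=170
Round 2 (k=6): L=170 R=85
Round 3 (k=28): L=85 R=249
Round 4 (k=28): L=249 R=22

Answer: 249 22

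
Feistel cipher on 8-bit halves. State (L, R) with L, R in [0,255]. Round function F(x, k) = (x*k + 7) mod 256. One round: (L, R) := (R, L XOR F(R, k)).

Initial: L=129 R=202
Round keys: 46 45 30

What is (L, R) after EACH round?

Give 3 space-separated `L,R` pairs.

Round 1 (k=46): L=202 R=210
Round 2 (k=45): L=210 R=59
Round 3 (k=30): L=59 R=35

Answer: 202,210 210,59 59,35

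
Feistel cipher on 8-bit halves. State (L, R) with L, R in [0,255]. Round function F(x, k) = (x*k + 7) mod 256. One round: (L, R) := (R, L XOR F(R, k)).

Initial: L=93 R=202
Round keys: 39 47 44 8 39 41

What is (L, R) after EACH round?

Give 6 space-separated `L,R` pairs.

Round 1 (k=39): L=202 R=144
Round 2 (k=47): L=144 R=189
Round 3 (k=44): L=189 R=19
Round 4 (k=8): L=19 R=34
Round 5 (k=39): L=34 R=38
Round 6 (k=41): L=38 R=63

Answer: 202,144 144,189 189,19 19,34 34,38 38,63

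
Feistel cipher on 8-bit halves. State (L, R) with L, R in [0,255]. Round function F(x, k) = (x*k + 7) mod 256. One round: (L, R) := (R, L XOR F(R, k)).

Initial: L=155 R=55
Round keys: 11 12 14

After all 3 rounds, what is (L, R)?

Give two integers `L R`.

Round 1 (k=11): L=55 R=255
Round 2 (k=12): L=255 R=204
Round 3 (k=14): L=204 R=208

Answer: 204 208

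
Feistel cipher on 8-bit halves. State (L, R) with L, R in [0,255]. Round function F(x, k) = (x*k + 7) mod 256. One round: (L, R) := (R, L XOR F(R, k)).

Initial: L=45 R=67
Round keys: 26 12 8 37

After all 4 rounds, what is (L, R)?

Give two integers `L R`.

Round 1 (k=26): L=67 R=248
Round 2 (k=12): L=248 R=228
Round 3 (k=8): L=228 R=223
Round 4 (k=37): L=223 R=166

Answer: 223 166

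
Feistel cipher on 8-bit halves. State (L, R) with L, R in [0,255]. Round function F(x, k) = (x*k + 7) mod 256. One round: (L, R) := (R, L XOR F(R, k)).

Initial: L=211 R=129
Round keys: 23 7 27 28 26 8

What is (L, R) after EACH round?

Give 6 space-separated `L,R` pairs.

Answer: 129,77 77,163 163,117 117,112 112,18 18,231

Derivation:
Round 1 (k=23): L=129 R=77
Round 2 (k=7): L=77 R=163
Round 3 (k=27): L=163 R=117
Round 4 (k=28): L=117 R=112
Round 5 (k=26): L=112 R=18
Round 6 (k=8): L=18 R=231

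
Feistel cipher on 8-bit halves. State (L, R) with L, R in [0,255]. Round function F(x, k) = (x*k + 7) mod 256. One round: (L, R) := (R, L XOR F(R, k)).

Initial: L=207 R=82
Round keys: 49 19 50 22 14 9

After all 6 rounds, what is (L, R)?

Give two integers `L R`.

Round 1 (k=49): L=82 R=118
Round 2 (k=19): L=118 R=155
Round 3 (k=50): L=155 R=59
Round 4 (k=22): L=59 R=130
Round 5 (k=14): L=130 R=24
Round 6 (k=9): L=24 R=93

Answer: 24 93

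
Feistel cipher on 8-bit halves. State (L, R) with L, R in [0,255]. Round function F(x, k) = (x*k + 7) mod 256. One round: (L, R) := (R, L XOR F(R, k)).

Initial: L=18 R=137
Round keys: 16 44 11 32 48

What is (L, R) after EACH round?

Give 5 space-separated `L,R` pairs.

Round 1 (k=16): L=137 R=133
Round 2 (k=44): L=133 R=106
Round 3 (k=11): L=106 R=16
Round 4 (k=32): L=16 R=109
Round 5 (k=48): L=109 R=103

Answer: 137,133 133,106 106,16 16,109 109,103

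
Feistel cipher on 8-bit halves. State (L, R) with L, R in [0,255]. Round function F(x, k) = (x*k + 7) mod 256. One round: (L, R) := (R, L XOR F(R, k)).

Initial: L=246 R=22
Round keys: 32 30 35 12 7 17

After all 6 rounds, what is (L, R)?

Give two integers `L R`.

Round 1 (k=32): L=22 R=49
Round 2 (k=30): L=49 R=211
Round 3 (k=35): L=211 R=209
Round 4 (k=12): L=209 R=0
Round 5 (k=7): L=0 R=214
Round 6 (k=17): L=214 R=61

Answer: 214 61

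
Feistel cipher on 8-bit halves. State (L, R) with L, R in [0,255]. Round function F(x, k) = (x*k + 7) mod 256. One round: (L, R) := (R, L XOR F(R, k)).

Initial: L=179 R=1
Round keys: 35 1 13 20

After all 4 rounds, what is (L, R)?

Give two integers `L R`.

Round 1 (k=35): L=1 R=153
Round 2 (k=1): L=153 R=161
Round 3 (k=13): L=161 R=173
Round 4 (k=20): L=173 R=42

Answer: 173 42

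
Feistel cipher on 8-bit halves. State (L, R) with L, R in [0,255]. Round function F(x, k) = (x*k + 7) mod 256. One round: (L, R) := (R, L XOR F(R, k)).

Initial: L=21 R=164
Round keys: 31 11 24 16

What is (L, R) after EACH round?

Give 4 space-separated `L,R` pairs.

Round 1 (k=31): L=164 R=246
Round 2 (k=11): L=246 R=61
Round 3 (k=24): L=61 R=73
Round 4 (k=16): L=73 R=170

Answer: 164,246 246,61 61,73 73,170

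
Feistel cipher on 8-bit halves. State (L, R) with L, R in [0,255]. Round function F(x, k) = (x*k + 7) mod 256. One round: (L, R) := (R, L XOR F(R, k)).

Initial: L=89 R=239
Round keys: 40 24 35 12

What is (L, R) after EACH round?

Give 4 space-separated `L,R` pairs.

Answer: 239,6 6,120 120,105 105,139

Derivation:
Round 1 (k=40): L=239 R=6
Round 2 (k=24): L=6 R=120
Round 3 (k=35): L=120 R=105
Round 4 (k=12): L=105 R=139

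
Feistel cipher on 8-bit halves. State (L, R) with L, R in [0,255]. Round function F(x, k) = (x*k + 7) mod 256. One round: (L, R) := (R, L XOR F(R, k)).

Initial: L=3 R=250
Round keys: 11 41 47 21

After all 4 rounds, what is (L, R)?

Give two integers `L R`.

Answer: 214 210

Derivation:
Round 1 (k=11): L=250 R=198
Round 2 (k=41): L=198 R=71
Round 3 (k=47): L=71 R=214
Round 4 (k=21): L=214 R=210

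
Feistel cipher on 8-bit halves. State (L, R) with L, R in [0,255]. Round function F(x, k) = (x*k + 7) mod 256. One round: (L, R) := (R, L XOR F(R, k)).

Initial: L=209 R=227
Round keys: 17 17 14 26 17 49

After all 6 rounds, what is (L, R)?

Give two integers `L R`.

Round 1 (k=17): L=227 R=203
Round 2 (k=17): L=203 R=97
Round 3 (k=14): L=97 R=158
Round 4 (k=26): L=158 R=114
Round 5 (k=17): L=114 R=7
Round 6 (k=49): L=7 R=44

Answer: 7 44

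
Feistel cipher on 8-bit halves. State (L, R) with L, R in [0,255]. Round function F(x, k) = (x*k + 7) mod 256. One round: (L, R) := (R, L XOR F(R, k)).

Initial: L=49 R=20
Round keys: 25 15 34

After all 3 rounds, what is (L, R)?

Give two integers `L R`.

Round 1 (k=25): L=20 R=202
Round 2 (k=15): L=202 R=201
Round 3 (k=34): L=201 R=115

Answer: 201 115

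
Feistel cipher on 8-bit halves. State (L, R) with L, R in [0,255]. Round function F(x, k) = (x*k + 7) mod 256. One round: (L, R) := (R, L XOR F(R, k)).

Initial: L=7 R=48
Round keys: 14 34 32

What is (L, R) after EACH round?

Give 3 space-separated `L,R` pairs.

Round 1 (k=14): L=48 R=160
Round 2 (k=34): L=160 R=119
Round 3 (k=32): L=119 R=71

Answer: 48,160 160,119 119,71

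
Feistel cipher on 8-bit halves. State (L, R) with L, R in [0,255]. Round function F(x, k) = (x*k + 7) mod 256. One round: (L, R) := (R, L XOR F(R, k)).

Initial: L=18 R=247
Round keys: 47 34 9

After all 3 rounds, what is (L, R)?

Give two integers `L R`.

Round 1 (k=47): L=247 R=114
Round 2 (k=34): L=114 R=220
Round 3 (k=9): L=220 R=177

Answer: 220 177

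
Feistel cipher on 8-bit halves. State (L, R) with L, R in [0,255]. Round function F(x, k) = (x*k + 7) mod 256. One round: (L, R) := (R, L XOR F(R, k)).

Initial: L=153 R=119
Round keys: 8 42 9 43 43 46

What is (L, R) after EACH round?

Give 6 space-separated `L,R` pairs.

Round 1 (k=8): L=119 R=38
Round 2 (k=42): L=38 R=52
Round 3 (k=9): L=52 R=253
Round 4 (k=43): L=253 R=178
Round 5 (k=43): L=178 R=16
Round 6 (k=46): L=16 R=85

Answer: 119,38 38,52 52,253 253,178 178,16 16,85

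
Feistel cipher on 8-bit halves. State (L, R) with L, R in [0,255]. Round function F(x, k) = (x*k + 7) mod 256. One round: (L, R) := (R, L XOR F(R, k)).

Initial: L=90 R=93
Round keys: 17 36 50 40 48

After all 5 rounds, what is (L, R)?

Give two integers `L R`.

Answer: 237 178

Derivation:
Round 1 (k=17): L=93 R=110
Round 2 (k=36): L=110 R=34
Round 3 (k=50): L=34 R=197
Round 4 (k=40): L=197 R=237
Round 5 (k=48): L=237 R=178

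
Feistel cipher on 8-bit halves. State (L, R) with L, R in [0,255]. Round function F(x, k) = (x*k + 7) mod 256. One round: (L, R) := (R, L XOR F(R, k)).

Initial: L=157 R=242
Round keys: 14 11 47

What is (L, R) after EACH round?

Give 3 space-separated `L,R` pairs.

Round 1 (k=14): L=242 R=222
Round 2 (k=11): L=222 R=99
Round 3 (k=47): L=99 R=234

Answer: 242,222 222,99 99,234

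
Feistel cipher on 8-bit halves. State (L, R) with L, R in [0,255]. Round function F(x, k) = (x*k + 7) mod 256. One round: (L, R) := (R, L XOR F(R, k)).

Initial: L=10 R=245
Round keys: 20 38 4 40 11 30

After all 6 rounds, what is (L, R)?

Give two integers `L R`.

Answer: 10 220

Derivation:
Round 1 (k=20): L=245 R=33
Round 2 (k=38): L=33 R=24
Round 3 (k=4): L=24 R=70
Round 4 (k=40): L=70 R=239
Round 5 (k=11): L=239 R=10
Round 6 (k=30): L=10 R=220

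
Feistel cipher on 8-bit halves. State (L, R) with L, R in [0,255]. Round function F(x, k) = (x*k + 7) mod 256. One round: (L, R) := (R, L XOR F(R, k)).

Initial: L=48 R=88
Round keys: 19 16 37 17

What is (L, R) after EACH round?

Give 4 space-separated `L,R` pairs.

Round 1 (k=19): L=88 R=191
Round 2 (k=16): L=191 R=175
Round 3 (k=37): L=175 R=237
Round 4 (k=17): L=237 R=107

Answer: 88,191 191,175 175,237 237,107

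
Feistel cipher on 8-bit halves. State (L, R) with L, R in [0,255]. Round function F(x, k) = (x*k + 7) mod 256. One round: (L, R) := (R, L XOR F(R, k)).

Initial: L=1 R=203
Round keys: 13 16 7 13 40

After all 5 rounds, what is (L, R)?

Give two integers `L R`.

Round 1 (k=13): L=203 R=87
Round 2 (k=16): L=87 R=188
Round 3 (k=7): L=188 R=124
Round 4 (k=13): L=124 R=239
Round 5 (k=40): L=239 R=35

Answer: 239 35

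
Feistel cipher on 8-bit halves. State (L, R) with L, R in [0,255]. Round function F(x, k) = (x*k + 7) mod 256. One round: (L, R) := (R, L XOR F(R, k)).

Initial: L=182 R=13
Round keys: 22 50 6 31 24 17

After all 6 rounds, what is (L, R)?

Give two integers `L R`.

Round 1 (k=22): L=13 R=147
Round 2 (k=50): L=147 R=176
Round 3 (k=6): L=176 R=180
Round 4 (k=31): L=180 R=99
Round 5 (k=24): L=99 R=251
Round 6 (k=17): L=251 R=209

Answer: 251 209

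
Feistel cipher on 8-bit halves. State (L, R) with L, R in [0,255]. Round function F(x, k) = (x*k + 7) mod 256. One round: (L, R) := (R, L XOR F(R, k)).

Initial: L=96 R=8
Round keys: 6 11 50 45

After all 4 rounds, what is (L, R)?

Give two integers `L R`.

Round 1 (k=6): L=8 R=87
Round 2 (k=11): L=87 R=204
Round 3 (k=50): L=204 R=136
Round 4 (k=45): L=136 R=35

Answer: 136 35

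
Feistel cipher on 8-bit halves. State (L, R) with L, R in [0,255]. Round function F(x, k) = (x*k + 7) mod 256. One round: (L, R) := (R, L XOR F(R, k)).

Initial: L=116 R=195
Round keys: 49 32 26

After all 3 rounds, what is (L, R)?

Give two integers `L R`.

Round 1 (k=49): L=195 R=46
Round 2 (k=32): L=46 R=4
Round 3 (k=26): L=4 R=65

Answer: 4 65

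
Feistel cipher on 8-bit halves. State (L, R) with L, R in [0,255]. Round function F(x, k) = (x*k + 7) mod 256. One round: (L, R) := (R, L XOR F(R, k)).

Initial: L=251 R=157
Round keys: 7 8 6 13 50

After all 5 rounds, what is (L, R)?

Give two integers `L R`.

Round 1 (k=7): L=157 R=169
Round 2 (k=8): L=169 R=210
Round 3 (k=6): L=210 R=90
Round 4 (k=13): L=90 R=75
Round 5 (k=50): L=75 R=247

Answer: 75 247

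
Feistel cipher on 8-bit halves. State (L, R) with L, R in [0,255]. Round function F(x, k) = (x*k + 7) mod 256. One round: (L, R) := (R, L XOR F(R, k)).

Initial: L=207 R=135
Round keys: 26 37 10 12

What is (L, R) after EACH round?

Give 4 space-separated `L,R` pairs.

Round 1 (k=26): L=135 R=114
Round 2 (k=37): L=114 R=6
Round 3 (k=10): L=6 R=49
Round 4 (k=12): L=49 R=85

Answer: 135,114 114,6 6,49 49,85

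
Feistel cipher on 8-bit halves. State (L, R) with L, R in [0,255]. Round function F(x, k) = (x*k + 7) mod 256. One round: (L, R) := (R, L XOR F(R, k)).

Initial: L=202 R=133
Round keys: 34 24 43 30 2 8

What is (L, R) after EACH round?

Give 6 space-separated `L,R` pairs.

Round 1 (k=34): L=133 R=123
Round 2 (k=24): L=123 R=10
Round 3 (k=43): L=10 R=206
Round 4 (k=30): L=206 R=33
Round 5 (k=2): L=33 R=135
Round 6 (k=8): L=135 R=30

Answer: 133,123 123,10 10,206 206,33 33,135 135,30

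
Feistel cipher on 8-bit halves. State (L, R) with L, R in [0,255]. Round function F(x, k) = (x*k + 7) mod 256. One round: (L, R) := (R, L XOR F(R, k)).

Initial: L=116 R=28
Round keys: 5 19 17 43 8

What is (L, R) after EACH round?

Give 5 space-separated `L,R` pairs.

Answer: 28,231 231,48 48,208 208,199 199,239

Derivation:
Round 1 (k=5): L=28 R=231
Round 2 (k=19): L=231 R=48
Round 3 (k=17): L=48 R=208
Round 4 (k=43): L=208 R=199
Round 5 (k=8): L=199 R=239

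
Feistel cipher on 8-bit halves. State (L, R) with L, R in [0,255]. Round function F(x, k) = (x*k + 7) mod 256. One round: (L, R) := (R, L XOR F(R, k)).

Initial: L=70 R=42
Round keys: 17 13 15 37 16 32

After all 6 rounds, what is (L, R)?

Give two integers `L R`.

Round 1 (k=17): L=42 R=151
Round 2 (k=13): L=151 R=152
Round 3 (k=15): L=152 R=120
Round 4 (k=37): L=120 R=199
Round 5 (k=16): L=199 R=15
Round 6 (k=32): L=15 R=32

Answer: 15 32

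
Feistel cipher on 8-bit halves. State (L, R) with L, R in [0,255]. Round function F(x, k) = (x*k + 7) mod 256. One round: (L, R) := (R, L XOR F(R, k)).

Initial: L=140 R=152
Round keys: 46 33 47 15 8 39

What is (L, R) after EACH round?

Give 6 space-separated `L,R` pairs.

Answer: 152,219 219,218 218,214 214,75 75,137 137,173

Derivation:
Round 1 (k=46): L=152 R=219
Round 2 (k=33): L=219 R=218
Round 3 (k=47): L=218 R=214
Round 4 (k=15): L=214 R=75
Round 5 (k=8): L=75 R=137
Round 6 (k=39): L=137 R=173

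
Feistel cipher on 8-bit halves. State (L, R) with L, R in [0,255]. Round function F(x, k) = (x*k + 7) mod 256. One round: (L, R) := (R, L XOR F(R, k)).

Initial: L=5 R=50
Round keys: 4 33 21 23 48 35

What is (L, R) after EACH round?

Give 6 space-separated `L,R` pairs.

Round 1 (k=4): L=50 R=202
Round 2 (k=33): L=202 R=35
Round 3 (k=21): L=35 R=44
Round 4 (k=23): L=44 R=216
Round 5 (k=48): L=216 R=171
Round 6 (k=35): L=171 R=176

Answer: 50,202 202,35 35,44 44,216 216,171 171,176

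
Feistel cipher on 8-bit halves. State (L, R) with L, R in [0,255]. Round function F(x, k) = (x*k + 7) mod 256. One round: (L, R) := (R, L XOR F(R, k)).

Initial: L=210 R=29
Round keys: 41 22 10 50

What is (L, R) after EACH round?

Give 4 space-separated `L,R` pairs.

Round 1 (k=41): L=29 R=126
Round 2 (k=22): L=126 R=198
Round 3 (k=10): L=198 R=189
Round 4 (k=50): L=189 R=55

Answer: 29,126 126,198 198,189 189,55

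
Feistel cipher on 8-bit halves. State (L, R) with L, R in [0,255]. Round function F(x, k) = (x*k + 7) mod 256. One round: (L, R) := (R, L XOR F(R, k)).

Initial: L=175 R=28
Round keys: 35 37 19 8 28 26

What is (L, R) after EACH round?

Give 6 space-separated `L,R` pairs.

Round 1 (k=35): L=28 R=116
Round 2 (k=37): L=116 R=215
Round 3 (k=19): L=215 R=136
Round 4 (k=8): L=136 R=144
Round 5 (k=28): L=144 R=79
Round 6 (k=26): L=79 R=157

Answer: 28,116 116,215 215,136 136,144 144,79 79,157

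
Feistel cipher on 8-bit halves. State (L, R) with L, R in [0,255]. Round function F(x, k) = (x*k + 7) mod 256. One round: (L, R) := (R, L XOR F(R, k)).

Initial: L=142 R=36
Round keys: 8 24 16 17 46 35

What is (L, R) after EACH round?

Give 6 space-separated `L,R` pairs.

Answer: 36,169 169,251 251,30 30,254 254,181 181,56

Derivation:
Round 1 (k=8): L=36 R=169
Round 2 (k=24): L=169 R=251
Round 3 (k=16): L=251 R=30
Round 4 (k=17): L=30 R=254
Round 5 (k=46): L=254 R=181
Round 6 (k=35): L=181 R=56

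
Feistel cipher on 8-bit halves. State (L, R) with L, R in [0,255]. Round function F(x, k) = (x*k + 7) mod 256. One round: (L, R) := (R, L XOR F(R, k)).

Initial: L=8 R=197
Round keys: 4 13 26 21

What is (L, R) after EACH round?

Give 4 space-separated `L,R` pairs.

Round 1 (k=4): L=197 R=19
Round 2 (k=13): L=19 R=59
Round 3 (k=26): L=59 R=22
Round 4 (k=21): L=22 R=238

Answer: 197,19 19,59 59,22 22,238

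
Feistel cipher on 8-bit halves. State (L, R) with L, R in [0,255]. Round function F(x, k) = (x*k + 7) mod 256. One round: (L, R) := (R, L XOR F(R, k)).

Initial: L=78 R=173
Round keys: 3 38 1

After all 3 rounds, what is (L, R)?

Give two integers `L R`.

Answer: 42 113

Derivation:
Round 1 (k=3): L=173 R=64
Round 2 (k=38): L=64 R=42
Round 3 (k=1): L=42 R=113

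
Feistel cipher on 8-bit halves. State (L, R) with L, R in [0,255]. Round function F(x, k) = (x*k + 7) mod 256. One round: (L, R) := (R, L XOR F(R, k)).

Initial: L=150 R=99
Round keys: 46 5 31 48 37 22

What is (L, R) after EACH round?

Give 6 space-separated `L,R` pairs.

Round 1 (k=46): L=99 R=71
Round 2 (k=5): L=71 R=9
Round 3 (k=31): L=9 R=89
Round 4 (k=48): L=89 R=190
Round 5 (k=37): L=190 R=36
Round 6 (k=22): L=36 R=161

Answer: 99,71 71,9 9,89 89,190 190,36 36,161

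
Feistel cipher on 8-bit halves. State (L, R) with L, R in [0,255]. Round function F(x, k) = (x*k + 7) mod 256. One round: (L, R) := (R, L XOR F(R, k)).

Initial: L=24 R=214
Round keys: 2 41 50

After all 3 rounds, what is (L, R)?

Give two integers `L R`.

Answer: 188 20

Derivation:
Round 1 (k=2): L=214 R=171
Round 2 (k=41): L=171 R=188
Round 3 (k=50): L=188 R=20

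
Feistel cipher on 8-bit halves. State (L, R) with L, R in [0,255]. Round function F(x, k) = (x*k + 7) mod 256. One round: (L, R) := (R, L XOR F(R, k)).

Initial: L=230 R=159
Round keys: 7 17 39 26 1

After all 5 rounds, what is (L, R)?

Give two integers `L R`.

Round 1 (k=7): L=159 R=134
Round 2 (k=17): L=134 R=114
Round 3 (k=39): L=114 R=227
Round 4 (k=26): L=227 R=103
Round 5 (k=1): L=103 R=141

Answer: 103 141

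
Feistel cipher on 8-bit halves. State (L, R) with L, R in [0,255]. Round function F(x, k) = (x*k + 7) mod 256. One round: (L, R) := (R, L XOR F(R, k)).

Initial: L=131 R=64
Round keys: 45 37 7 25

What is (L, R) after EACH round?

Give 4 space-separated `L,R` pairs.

Round 1 (k=45): L=64 R=196
Round 2 (k=37): L=196 R=27
Round 3 (k=7): L=27 R=0
Round 4 (k=25): L=0 R=28

Answer: 64,196 196,27 27,0 0,28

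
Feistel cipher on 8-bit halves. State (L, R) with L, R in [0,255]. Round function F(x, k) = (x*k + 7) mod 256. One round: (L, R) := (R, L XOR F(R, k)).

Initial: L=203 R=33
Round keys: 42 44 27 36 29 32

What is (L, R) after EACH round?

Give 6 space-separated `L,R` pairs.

Answer: 33,186 186,222 222,203 203,77 77,11 11,42

Derivation:
Round 1 (k=42): L=33 R=186
Round 2 (k=44): L=186 R=222
Round 3 (k=27): L=222 R=203
Round 4 (k=36): L=203 R=77
Round 5 (k=29): L=77 R=11
Round 6 (k=32): L=11 R=42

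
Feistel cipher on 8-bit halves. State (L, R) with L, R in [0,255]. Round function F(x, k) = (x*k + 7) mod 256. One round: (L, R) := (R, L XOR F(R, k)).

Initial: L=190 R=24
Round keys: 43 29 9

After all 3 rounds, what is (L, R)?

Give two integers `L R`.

Round 1 (k=43): L=24 R=177
Round 2 (k=29): L=177 R=12
Round 3 (k=9): L=12 R=194

Answer: 12 194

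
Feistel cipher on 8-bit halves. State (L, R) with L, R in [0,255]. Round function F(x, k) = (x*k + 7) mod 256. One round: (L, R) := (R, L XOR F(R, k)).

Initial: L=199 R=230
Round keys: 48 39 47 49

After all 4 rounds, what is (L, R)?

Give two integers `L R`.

Round 1 (k=48): L=230 R=224
Round 2 (k=39): L=224 R=193
Round 3 (k=47): L=193 R=150
Round 4 (k=49): L=150 R=124

Answer: 150 124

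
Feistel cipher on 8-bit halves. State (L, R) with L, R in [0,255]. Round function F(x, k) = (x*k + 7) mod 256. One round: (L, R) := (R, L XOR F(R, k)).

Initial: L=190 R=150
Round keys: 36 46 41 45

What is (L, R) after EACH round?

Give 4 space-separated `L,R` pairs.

Answer: 150,161 161,99 99,67 67,173

Derivation:
Round 1 (k=36): L=150 R=161
Round 2 (k=46): L=161 R=99
Round 3 (k=41): L=99 R=67
Round 4 (k=45): L=67 R=173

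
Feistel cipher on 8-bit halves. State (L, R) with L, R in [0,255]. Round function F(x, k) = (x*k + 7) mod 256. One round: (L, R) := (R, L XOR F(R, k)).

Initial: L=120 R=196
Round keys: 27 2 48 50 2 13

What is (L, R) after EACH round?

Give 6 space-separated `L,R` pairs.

Round 1 (k=27): L=196 R=203
Round 2 (k=2): L=203 R=89
Round 3 (k=48): L=89 R=124
Round 4 (k=50): L=124 R=102
Round 5 (k=2): L=102 R=175
Round 6 (k=13): L=175 R=140

Answer: 196,203 203,89 89,124 124,102 102,175 175,140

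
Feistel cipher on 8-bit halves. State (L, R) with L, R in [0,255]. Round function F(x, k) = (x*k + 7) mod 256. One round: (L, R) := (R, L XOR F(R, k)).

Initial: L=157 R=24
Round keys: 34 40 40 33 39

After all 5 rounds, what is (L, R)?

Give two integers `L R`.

Answer: 19 25

Derivation:
Round 1 (k=34): L=24 R=170
Round 2 (k=40): L=170 R=143
Round 3 (k=40): L=143 R=245
Round 4 (k=33): L=245 R=19
Round 5 (k=39): L=19 R=25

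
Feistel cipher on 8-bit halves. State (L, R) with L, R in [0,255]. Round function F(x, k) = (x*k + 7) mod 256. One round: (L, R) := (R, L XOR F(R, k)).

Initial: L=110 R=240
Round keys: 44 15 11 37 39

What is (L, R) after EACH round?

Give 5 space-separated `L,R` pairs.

Answer: 240,41 41,158 158,248 248,65 65,22

Derivation:
Round 1 (k=44): L=240 R=41
Round 2 (k=15): L=41 R=158
Round 3 (k=11): L=158 R=248
Round 4 (k=37): L=248 R=65
Round 5 (k=39): L=65 R=22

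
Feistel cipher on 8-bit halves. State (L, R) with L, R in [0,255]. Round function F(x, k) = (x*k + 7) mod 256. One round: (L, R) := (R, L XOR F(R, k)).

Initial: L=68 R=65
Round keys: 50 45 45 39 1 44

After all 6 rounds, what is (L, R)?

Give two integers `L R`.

Answer: 167 28

Derivation:
Round 1 (k=50): L=65 R=253
Round 2 (k=45): L=253 R=193
Round 3 (k=45): L=193 R=9
Round 4 (k=39): L=9 R=167
Round 5 (k=1): L=167 R=167
Round 6 (k=44): L=167 R=28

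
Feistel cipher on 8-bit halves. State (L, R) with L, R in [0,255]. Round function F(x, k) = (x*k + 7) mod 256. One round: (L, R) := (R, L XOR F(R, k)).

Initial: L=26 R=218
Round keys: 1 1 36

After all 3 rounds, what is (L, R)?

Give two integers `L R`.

Answer: 216 156

Derivation:
Round 1 (k=1): L=218 R=251
Round 2 (k=1): L=251 R=216
Round 3 (k=36): L=216 R=156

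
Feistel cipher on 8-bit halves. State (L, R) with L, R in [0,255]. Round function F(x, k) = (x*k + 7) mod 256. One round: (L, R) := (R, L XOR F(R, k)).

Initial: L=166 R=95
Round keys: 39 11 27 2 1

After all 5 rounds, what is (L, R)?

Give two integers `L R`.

Round 1 (k=39): L=95 R=38
Round 2 (k=11): L=38 R=246
Round 3 (k=27): L=246 R=223
Round 4 (k=2): L=223 R=51
Round 5 (k=1): L=51 R=229

Answer: 51 229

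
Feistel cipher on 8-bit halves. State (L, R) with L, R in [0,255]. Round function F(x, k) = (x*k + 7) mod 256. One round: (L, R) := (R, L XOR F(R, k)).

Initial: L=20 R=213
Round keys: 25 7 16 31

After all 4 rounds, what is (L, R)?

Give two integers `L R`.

Answer: 231 146

Derivation:
Round 1 (k=25): L=213 R=192
Round 2 (k=7): L=192 R=146
Round 3 (k=16): L=146 R=231
Round 4 (k=31): L=231 R=146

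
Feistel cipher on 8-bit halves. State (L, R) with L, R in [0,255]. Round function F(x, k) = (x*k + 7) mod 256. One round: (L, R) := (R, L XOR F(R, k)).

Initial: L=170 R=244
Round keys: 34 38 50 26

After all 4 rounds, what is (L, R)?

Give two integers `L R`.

Round 1 (k=34): L=244 R=197
Round 2 (k=38): L=197 R=177
Round 3 (k=50): L=177 R=92
Round 4 (k=26): L=92 R=238

Answer: 92 238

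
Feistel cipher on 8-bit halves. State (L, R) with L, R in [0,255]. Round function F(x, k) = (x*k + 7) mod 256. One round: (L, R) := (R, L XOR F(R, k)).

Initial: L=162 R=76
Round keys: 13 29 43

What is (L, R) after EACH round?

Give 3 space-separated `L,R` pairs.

Round 1 (k=13): L=76 R=65
Round 2 (k=29): L=65 R=40
Round 3 (k=43): L=40 R=254

Answer: 76,65 65,40 40,254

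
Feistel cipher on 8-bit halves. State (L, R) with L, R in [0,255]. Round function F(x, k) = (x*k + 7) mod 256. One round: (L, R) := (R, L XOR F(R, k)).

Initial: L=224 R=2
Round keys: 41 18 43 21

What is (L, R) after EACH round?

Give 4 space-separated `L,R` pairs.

Round 1 (k=41): L=2 R=185
Round 2 (k=18): L=185 R=11
Round 3 (k=43): L=11 R=89
Round 4 (k=21): L=89 R=95

Answer: 2,185 185,11 11,89 89,95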